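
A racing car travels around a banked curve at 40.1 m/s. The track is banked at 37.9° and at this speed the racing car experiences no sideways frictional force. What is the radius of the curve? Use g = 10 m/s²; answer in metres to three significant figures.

207 m

Frictionless banking: tanθ = v²/(rg), so r = v²/(g tanθ).
r = (40.1)²/(10.0 × tan 37.9°) = 1608/(10.0 × 0.7785) = 1608/7.785 = 206.6 m.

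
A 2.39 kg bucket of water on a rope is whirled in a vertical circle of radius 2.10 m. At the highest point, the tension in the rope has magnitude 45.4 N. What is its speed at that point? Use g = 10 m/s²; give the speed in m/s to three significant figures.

7.80 m/s

At the top, T + mg = mv²/r, so v = √(r(T/m + g)) = √(2.10 × (45.4/2.39 + 10.0)) = √(2.10 × 29.00) = √60.89 = 7.803 m/s.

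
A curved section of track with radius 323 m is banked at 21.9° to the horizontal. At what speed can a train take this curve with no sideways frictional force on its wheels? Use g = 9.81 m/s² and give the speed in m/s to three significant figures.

On a frictionless banked curve, N sinθ = mv²/r and N cosθ = mg, so tanθ = v²/(rg).
v = √(r g tanθ) = √(323 × 9.81 × tan 21.9°) = √(323 × 9.81 × 0.4020) = √1274 = 35.69 m/s.

35.7 m/s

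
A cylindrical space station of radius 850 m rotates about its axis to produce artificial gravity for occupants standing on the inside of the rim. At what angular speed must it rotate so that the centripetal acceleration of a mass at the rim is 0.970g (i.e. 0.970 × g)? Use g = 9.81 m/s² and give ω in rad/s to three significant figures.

0.106 rad/s

Centripetal acceleration a_c = ω²r. Setting ω²r = 0.970g:
ω = √(0.970g / r) = √(0.970 × 9.81 / 850) = √0.01119 = 0.1058 rad/s.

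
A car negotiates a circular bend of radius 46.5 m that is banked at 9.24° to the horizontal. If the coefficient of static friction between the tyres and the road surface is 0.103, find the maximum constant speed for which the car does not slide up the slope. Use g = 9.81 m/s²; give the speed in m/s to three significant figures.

At the maximum speed, friction acts down the slope at its limiting value f = μN. Radially (horizontal, toward centre): N sinθ + μN cosθ = mv²/r. Vertically: N cosθ − μN sinθ = mg.
Dividing: v² = r g (sinθ + μcosθ)/(cosθ − μsinθ).
sinθ + μcosθ = 0.1606 + 0.103×0.9870 = 0.2622; cosθ − μsinθ = 0.9870 − 0.103×0.1606 = 0.9705.
v² = 46.5 × 9.81 × 0.2622/0.9705 = 123.3 m²/s², so v = 11.10 m/s.

11.1 m/s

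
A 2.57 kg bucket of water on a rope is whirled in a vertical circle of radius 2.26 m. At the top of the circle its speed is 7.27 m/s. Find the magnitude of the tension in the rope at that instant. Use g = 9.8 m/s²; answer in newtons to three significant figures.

At the top, both T and the weight mg point inward (toward the centre), so T + mg = mv²/r.
T = m(v²/r − g) = 2.57 × ((7.27)²/2.26 − 9.8) = 2.57 × (23.39 − 9.8) = 2.57 × 13.59 = 34.92 N.

34.9 N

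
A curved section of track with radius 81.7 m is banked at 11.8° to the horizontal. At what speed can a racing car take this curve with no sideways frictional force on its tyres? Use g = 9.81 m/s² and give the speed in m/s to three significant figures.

On a frictionless banked curve, N sinθ = mv²/r and N cosθ = mg, so tanθ = v²/(rg).
v = √(r g tanθ) = √(81.7 × 9.81 × tan 11.8°) = √(81.7 × 9.81 × 0.2089) = √167.4 = 12.94 m/s.

12.9 m/s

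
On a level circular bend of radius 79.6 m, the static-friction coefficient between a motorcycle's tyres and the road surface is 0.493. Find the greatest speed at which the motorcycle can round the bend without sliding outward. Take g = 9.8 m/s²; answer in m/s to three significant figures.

On a flat curve, static friction is the only horizontal force, so it must supply the full centripetal force: μ_s m g = m v²/r.
Mass cancels: v_max = √(μ_s g r) = √(0.493 × 9.8 × 79.6) = √384.6 = 19.61 m/s.

19.6 m/s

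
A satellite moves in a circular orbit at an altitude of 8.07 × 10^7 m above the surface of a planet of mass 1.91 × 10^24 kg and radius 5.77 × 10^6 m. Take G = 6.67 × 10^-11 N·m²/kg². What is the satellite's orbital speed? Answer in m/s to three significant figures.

Orbital radius r = R + h = 5.77 × 10^6 + 8.07 × 10^7 = 8.647 × 10^7 m.
Gravity supplies the centripetal force: G M m / r² = m v² / r, so v = √(GM/r).
v = √(6.67 × 10^-11 × 1.91 × 10^24 / 8.647 × 10^7) = √(1.473 × 10^6) = 1214 m/s.

1210 m/s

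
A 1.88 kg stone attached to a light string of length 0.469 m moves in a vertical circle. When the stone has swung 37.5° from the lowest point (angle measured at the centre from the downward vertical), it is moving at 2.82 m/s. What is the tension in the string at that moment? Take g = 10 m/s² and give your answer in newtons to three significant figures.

46.8 N

Take the radial direction toward the centre of the circle as positive. The component of the weight along the string toward the centre is −mg cos φ (φ measured from the bottom), so Newton's second law along the string gives T − mg cos φ = m v²/r.
cos 37.5° = 0.7934, so T = m(v²/r + g cos φ) = 1.88 × ((2.82)²/0.469 + 10.0 × 0.7934) = 1.88 × (16.96 + (7.934)) = 1.88 × 24.89 = 46.79 N.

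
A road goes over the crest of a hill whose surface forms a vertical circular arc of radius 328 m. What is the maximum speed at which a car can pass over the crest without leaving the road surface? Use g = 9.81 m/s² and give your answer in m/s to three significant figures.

At the crest the centre of the circle is below the car, so the net downward (centripetal) force is mg − N = mv²/r.
The car leaves the road when N → 0, giving v_max = √(g r) = √(9.81 × 328) = 56.72 m/s.

56.7 m/s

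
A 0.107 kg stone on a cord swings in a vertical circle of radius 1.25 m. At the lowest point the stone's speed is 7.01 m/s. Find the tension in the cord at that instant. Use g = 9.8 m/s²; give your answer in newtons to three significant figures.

5.25 N

At the lowest point, T points up (toward the centre) and the weight mg points down (away from the centre), so the net inward force is T − mg = mv²/r.
T = m(v²/r + g) = 0.107 × ((7.01)²/1.25 + 9.8) = 0.107 × (39.31 + 9.8) = 0.107 × 49.11 = 5.255 N.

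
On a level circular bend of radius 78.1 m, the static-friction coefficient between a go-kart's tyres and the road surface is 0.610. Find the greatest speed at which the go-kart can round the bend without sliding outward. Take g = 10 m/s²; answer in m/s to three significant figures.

21.8 m/s

The only inward force on a level bend is static friction, so at the limit f_s = μ_s N = μ_s m g = m v²/r.
Mass cancels: v_max = √(μ_s g r) = √(0.610 × 10.0 × 78.1) = √476.4 = 21.83 m/s.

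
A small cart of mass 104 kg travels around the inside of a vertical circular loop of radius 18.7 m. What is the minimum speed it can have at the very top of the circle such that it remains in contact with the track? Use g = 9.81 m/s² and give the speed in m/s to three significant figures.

13.5 m/s

At the top, both weight mg and N point toward the centre: N + mg = mv²/r.
At minimum speed N → 0, so mg = mv_min²/r ⇒ v_min = √(g r) = √(9.81 × 18.7) = 13.54 m/s.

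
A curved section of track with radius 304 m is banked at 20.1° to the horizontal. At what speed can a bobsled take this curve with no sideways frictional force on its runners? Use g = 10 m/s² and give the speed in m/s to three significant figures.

On a frictionless banked curve, N sinθ = mv²/r and N cosθ = mg, so tanθ = v²/(rg).
v = √(r g tanθ) = √(304 × 10.0 × tan 20.1°) = √(304 × 10.0 × 0.3659) = √1112 = 33.35 m/s.

33.4 m/s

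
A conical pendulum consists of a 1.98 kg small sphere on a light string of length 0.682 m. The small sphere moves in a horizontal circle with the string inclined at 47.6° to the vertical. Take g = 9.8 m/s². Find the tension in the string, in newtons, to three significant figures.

28.8 N

Vertically the bob has no acceleration, so T cosθ = mg.
T = mg/cosθ = 1.98 × 9.8 / cos 47.6° = 19.40/0.6743 = 28.78 N.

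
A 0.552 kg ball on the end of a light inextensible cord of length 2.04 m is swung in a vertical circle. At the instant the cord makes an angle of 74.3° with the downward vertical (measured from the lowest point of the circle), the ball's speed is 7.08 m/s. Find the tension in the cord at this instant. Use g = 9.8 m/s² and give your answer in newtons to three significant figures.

15.0 N

Take the radial direction toward the centre of the circle as positive. The component of the weight along the string toward the centre is −mg cos φ (φ measured from the bottom), so Newton's second law along the string gives T − mg cos φ = m v²/r.
cos 74.3° = 0.2706, so T = m(v²/r + g cos φ) = 0.552 × ((7.08)²/2.04 + 9.8 × 0.2706) = 0.552 × (24.57 + (2.652)) = 0.552 × 27.22 = 15.03 N.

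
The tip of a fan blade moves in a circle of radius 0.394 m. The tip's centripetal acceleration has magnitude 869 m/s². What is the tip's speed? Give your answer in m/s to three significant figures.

18.5 m/s

a_c = v²/r ⇒ v = √(a_c · r) = √(869 × 0.394) = √342.4 = 18.50 m/s.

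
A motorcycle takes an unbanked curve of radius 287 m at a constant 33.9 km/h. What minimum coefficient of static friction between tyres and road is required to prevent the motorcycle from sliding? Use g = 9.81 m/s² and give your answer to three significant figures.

0.0315

v = 33.9/3.6 = 9.417 m/s.
Friction provides the centripetal force: μ_s m g = m v²/r, so μ_s = v²/(g r) = (9.417)²/(9.81 × 287) = 88.67/2815 = 0.03150.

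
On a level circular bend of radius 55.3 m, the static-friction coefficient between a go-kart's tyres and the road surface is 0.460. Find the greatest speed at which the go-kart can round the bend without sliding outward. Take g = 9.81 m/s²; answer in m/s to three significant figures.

15.8 m/s

On a flat curve, static friction is the only horizontal force, so it must supply the full centripetal force: μ_s m g = m v²/r.
Mass cancels: v_max = √(μ_s g r) = √(0.460 × 9.81 × 55.3) = √249.5 = 15.80 m/s.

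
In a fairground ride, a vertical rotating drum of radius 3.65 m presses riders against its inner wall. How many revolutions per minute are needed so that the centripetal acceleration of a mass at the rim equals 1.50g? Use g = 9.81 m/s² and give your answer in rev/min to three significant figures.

19.2 rev/min

Require ω²r = 1.50g, so ω = √(1.50 × 9.81/3.65) = 2.008 rad/s.
In rev/min: ω × 60/(2π) = 2.008 × 60/(2π) = 19.17 rev/min.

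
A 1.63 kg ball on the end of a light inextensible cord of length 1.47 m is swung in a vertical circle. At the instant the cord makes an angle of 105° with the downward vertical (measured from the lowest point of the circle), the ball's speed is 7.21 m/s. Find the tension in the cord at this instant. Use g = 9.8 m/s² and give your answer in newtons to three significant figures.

53.5 N

Take the radial direction toward the centre of the circle as positive. The component of the weight along the string toward the centre is −mg cos φ (φ measured from the bottom), so Newton's second law along the string gives T − mg cos φ = m v²/r.
cos 105° = -0.2588, so T = m(v²/r + g cos φ) = 1.63 × ((7.21)²/1.47 + 9.8 × -0.2588) = 1.63 × (35.36 + (-2.536)) = 1.63 × 32.83 = 53.51 N.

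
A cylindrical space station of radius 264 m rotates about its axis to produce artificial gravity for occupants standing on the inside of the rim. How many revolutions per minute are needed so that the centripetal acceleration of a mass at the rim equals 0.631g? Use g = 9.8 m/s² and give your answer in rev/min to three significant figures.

1.46 rev/min

Require ω²r = 0.631g, so ω = √(0.631 × 9.8/264) = 0.1530 rad/s.
In rev/min: ω × 60/(2π) = 0.1530 × 60/(2π) = 1.461 rev/min.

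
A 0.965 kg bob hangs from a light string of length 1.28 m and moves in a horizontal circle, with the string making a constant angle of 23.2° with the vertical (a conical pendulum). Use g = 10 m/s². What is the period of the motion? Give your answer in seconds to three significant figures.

2.16 s

r = L sinθ = 0.5042 m. From T sinθ = mω²r and T cosθ = mg: tanθ = ω²r/g, so ω² = g tanθ / r = g/(L cosθ).
ω = √(g/(L cosθ)) = √(10.0/(1.28 × 0.9191)) = √8.500 = 2.915 rad/s.
Period = 2π/ω = 2.155 s.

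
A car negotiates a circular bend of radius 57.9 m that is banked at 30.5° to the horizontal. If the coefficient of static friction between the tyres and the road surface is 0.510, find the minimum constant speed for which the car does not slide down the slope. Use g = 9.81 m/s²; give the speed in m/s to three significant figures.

At the minimum speed, friction acts up the slope at its limiting value f = μN. Radially (horizontal, toward centre): N sinθ − μN cosθ = mv²/r. Vertically: N cosθ + μN sinθ = mg.
Dividing: v² = r g (sinθ − μcosθ)/(cosθ + μsinθ).
sinθ − μcosθ = 0.5075 − 0.510×0.8616 = 0.06811; cosθ + μsinθ = 0.8616 + 0.510×0.5075 = 1.120.
v² = 57.9 × 9.81 × 0.06811/1.120 = 34.53 m²/s², so v = 5.876 m/s.

5.88 m/s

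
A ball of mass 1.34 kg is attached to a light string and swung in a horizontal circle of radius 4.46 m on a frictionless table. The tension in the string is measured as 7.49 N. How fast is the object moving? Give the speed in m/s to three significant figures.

T = m v²/r ⇒ v = √(T r / m) = √(7.49 × 4.46 / 1.34) = √24.93 = 4.993 m/s.

4.99 m/s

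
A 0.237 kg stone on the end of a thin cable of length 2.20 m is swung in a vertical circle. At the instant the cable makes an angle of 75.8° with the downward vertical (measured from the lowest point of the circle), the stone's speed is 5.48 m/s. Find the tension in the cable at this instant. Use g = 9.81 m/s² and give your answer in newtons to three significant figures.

3.81 N

Take the radial direction toward the centre of the circle as positive. The component of the weight along the string toward the centre is −mg cos φ (φ measured from the bottom), so Newton's second law along the string gives T − mg cos φ = m v²/r.
cos 75.8° = 0.2453, so T = m(v²/r + g cos φ) = 0.237 × ((5.48)²/2.20 + 9.81 × 0.2453) = 0.237 × (13.65 + (2.406)) = 0.237 × 16.06 = 3.805 N.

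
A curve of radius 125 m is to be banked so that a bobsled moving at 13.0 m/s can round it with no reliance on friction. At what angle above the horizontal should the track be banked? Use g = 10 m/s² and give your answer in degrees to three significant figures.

7.70°

With no friction, the horizontal component of the normal force provides the centripetal force: N sinθ = mv²/r, while N cosθ = mg vertically.
Dividing: tanθ = v²/(r g) = (13.0)²/(125 × 10.0) = 169.0/1250 = 0.1352.
θ = arctan(0.1352) = 7.700°.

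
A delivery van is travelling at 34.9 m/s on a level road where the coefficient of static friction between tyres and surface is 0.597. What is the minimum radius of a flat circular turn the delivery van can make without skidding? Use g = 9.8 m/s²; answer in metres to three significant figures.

208 m

At the limit, μ_s m g = m v²/r, so r_min = v²/(μ_s g) = (34.9)²/(0.597 × 9.8) = 1218/5.851 = 208.2 m.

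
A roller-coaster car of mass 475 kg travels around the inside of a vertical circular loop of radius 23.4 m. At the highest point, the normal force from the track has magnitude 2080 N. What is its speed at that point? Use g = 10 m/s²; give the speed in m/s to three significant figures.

At the top, N + mg = mv²/r, so v = √(r(N/m + g)) = √(23.4 × (2080/475 + 10.0)) = √(23.4 × 14.38) = √336.5 = 18.34 m/s.

18.3 m/s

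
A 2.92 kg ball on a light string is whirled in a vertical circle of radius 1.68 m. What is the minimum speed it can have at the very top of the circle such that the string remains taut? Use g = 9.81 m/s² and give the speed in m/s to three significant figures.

At the top, both weight mg and T point toward the centre: T + mg = mv²/r.
At minimum speed T → 0, so mg = mv_min²/r ⇒ v_min = √(g r) = √(9.81 × 1.68) = 4.060 m/s.

4.06 m/s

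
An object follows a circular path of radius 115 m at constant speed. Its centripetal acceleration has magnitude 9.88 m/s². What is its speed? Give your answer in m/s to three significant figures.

a_c = v²/r ⇒ v = √(a_c · r) = √(9.88 × 115) = √1136 = 33.71 m/s.

33.7 m/s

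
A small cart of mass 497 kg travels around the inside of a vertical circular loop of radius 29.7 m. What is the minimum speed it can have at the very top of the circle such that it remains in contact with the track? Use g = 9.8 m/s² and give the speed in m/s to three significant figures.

At the highest point the centre is directly below, so both the weight and N act inward: N + mg = mv²/r.
At minimum speed N → 0, so mg = mv_min²/r ⇒ v_min = √(g r) = √(9.8 × 29.7) = 17.06 m/s.

17.1 m/s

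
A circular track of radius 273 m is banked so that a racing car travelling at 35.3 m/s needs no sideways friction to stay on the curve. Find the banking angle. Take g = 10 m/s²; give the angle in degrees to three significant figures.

24.5°

For a frictionless banked turn: horizontally N sinθ = mv²/r and vertically N cosθ = mg.
Dividing: tanθ = v²/(r g) = (35.3)²/(273 × 10.0) = 1246/2730 = 0.4564.
θ = arctan(0.4564) = 24.53°.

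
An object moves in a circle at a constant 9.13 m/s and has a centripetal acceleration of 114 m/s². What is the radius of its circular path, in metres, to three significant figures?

0.731 m

a_c = v²/r ⇒ r = v²/a_c = (9.13)²/114 = 83.36/114 = 0.7312 m.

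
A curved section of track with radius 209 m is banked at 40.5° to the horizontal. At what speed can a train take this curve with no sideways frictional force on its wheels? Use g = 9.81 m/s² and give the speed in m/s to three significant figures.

41.8 m/s

On a frictionless banked curve, N sinθ = mv²/r and N cosθ = mg, so tanθ = v²/(rg).
v = √(r g tanθ) = √(209 × 9.81 × tan 40.5°) = √(209 × 9.81 × 0.8541) = √1751 = 41.85 m/s.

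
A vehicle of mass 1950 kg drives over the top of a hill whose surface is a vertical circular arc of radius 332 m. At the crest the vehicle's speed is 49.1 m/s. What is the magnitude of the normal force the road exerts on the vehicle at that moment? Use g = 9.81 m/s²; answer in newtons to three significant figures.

At the crest the centripetal acceleration points downward (toward the centre of the arc), so mg − N = mv²/r.
N = m(g − v²/r) = 1950 × (9.81 − (49.1)²/332) = 1950 × (9.81 − 7.261) = 1950 × 2.549 = 4970 N.

4970 N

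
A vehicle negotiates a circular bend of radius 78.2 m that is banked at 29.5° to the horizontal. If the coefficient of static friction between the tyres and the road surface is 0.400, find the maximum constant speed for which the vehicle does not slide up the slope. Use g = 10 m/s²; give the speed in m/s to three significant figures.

31.2 m/s

At the maximum speed, friction acts down the slope at its limiting value f = μN. Radially (horizontal, toward centre): N sinθ + μN cosθ = mv²/r. Vertically: N cosθ − μN sinθ = mg.
Dividing: v² = r g (sinθ + μcosθ)/(cosθ − μsinθ).
sinθ + μcosθ = 0.4924 + 0.400×0.8704 = 0.8406; cosθ − μsinθ = 0.8704 − 0.400×0.4924 = 0.6734.
v² = 78.2 × 10.0 × 0.8406/0.6734 = 976.1 m²/s², so v = 31.24 m/s.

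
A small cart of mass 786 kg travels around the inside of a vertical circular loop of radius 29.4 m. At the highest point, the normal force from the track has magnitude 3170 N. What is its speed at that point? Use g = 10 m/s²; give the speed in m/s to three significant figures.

At the top, N + mg = mv²/r, so v = √(r(N/m + g)) = √(29.4 × (3170/786 + 10.0)) = √(29.4 × 14.03) = √412.6 = 20.31 m/s.

20.3 m/s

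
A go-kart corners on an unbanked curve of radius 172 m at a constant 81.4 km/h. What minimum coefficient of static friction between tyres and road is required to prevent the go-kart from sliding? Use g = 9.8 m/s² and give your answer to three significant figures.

v = 81.4/3.6 = 22.61 m/s.
Friction provides the centripetal force: μ_s m g = m v²/r, so μ_s = v²/(g r) = (22.61)²/(9.8 × 172) = 511.3/1686 = 0.3033.

0.303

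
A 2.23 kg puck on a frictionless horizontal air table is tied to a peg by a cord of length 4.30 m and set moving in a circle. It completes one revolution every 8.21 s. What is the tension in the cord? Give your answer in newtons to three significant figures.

5.62 N

v = 2πr/T = 2π × 4.30/8.21 = 3.291 m/s.
The tension is the only horizontal force, so it supplies the full centripetal force: T = m v²/r = 2.23 × (3.291)²/4.30 = 2.23 × 10.83/4.30 = 5.616 N.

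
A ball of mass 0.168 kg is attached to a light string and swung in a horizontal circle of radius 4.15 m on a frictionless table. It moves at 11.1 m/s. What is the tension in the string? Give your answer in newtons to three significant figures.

The tension is the only horizontal force, so it supplies the full centripetal force: T = m v²/r = 0.168 × (11.10)²/4.15 = 0.168 × 123.2/4.15 = 4.988 N.

4.99 N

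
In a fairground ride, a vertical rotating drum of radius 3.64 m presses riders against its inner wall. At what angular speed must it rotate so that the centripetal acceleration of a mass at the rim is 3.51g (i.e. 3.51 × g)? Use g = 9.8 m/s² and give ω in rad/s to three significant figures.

Centripetal acceleration a_c = ω²r. Setting ω²r = 3.51g:
ω = √(3.51g / r) = √(3.51 × 9.8 / 3.64) = √9.450 = 3.074 rad/s.

3.07 rad/s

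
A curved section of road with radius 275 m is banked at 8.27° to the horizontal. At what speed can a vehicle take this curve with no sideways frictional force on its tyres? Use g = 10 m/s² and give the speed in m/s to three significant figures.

20.0 m/s

On a frictionless banked curve, N sinθ = mv²/r and N cosθ = mg, so tanθ = v²/(rg).
v = √(r g tanθ) = √(275 × 10.0 × tan 8.27°) = √(275 × 10.0 × 0.1453) = √399.7 = 19.99 m/s.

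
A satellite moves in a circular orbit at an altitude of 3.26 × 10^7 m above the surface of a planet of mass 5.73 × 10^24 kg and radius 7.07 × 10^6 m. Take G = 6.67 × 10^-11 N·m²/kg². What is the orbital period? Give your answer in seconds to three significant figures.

r = R + h = 7.07 × 10^6 + 3.26 × 10^7 = 3.967 × 10^7 m. Gravity provides the centripetal force: G M m / r² = m v² / r ⇒ v = √(GM/r) = 3104 m/s.
T = 2πr/v = 2π × 3.967 × 10^7 / 3104 = 80300 s.

80300 s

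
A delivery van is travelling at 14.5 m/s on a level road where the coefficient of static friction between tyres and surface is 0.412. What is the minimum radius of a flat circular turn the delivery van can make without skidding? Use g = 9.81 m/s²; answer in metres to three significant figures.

52.0 m

At the limit, μ_s m g = m v²/r, so r_min = v²/(μ_s g) = (14.5)²/(0.412 × 9.81) = 210.2/4.042 = 52.02 m.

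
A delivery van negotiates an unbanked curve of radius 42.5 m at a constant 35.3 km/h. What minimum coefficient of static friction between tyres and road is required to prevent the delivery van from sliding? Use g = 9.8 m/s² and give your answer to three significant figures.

v = 35.3/3.6 = 9.806 m/s.
Friction provides the centripetal force: μ_s m g = m v²/r, so μ_s = v²/(g r) = (9.806)²/(9.8 × 42.5) = 96.15/416.5 = 0.2308.

0.231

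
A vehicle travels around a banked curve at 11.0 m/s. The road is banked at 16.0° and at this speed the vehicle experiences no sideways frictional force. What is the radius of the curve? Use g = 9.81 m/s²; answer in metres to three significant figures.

43.0 m

Frictionless banking: tanθ = v²/(rg), so r = v²/(g tanθ).
r = (11.0)²/(9.81 × tan 16.0°) = 121.0/(9.81 × 0.2867) = 121.0/2.813 = 43.01 m.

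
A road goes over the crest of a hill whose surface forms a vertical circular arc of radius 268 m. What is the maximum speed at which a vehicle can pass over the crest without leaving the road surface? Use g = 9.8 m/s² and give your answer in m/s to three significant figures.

At the crest the centre of the circle is below the vehicle, so the net downward (centripetal) force is mg − N = mv²/r.
The vehicle leaves the road when N → 0, giving v_max = √(g r) = √(9.8 × 268) = 51.25 m/s.

51.2 m/s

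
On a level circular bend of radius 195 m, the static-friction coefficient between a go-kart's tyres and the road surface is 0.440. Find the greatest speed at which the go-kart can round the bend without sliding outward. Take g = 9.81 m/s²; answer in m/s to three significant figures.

Friction provides the centripetal force on a flat curve. At maximum speed it is at its limiting value: μ_s m g = m v²/r.
Mass cancels: v_max = √(μ_s g r) = √(0.440 × 9.81 × 195) = √841.7 = 29.01 m/s.

29.0 m/s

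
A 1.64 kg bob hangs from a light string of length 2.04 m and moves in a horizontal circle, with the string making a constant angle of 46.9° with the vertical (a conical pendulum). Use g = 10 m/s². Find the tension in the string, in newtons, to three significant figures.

24.0 N

Vertically the bob has no acceleration, so T cosθ = mg.
T = mg/cosθ = 1.64 × 10.0 / cos 46.9° = 16.40/0.6833 = 24.00 N.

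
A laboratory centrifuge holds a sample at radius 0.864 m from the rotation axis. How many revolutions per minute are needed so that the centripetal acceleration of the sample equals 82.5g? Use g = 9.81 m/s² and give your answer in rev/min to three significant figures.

292 rev/min

Require ω²r = 82.5g, so ω = √(82.5 × 9.81/0.864) = 30.61 rad/s.
In rev/min: ω × 60/(2π) = 30.61 × 60/(2π) = 292.3 rev/min.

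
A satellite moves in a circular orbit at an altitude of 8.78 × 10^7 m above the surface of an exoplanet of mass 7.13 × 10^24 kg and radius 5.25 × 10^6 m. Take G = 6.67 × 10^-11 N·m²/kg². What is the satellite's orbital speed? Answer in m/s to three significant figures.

2260 m/s

Orbital radius r = R + h = 5.25 × 10^6 + 8.78 × 10^7 = 9.305 × 10^7 m.
Gravity supplies the centripetal force: G M m / r² = m v² / r, so v = √(GM/r).
v = √(6.67 × 10^-11 × 7.13 × 10^24 / 9.305 × 10^7) = √(5.111 × 10^6) = 2261 m/s.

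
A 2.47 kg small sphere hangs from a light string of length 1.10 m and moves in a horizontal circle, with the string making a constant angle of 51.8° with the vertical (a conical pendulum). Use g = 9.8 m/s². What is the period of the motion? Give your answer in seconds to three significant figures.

1.66 s

r = L sinθ = 0.8644 m. From T sinθ = mω²r and T cosθ = mg: tanθ = ω²r/g, so ω² = g tanθ / r = g/(L cosθ).
ω = √(g/(L cosθ)) = √(9.8/(1.10 × 0.6184)) = √14.41 = 3.796 rad/s.
Period = 2π/ω = 1.655 s.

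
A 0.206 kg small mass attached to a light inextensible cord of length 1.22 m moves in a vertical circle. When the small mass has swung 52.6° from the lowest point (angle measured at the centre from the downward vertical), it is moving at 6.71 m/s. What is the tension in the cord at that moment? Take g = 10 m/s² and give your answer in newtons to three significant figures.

Take the radial direction toward the centre of the circle as positive. The component of the weight along the string toward the centre is −mg cos φ (φ measured from the bottom), so Newton's second law along the string gives T − mg cos φ = m v²/r.
cos 52.6° = 0.6074, so T = m(v²/r + g cos φ) = 0.206 × ((6.71)²/1.22 + 10.0 × 0.6074) = 0.206 × (36.90 + (6.074)) = 0.206 × 42.98 = 8.854 N.

8.85 N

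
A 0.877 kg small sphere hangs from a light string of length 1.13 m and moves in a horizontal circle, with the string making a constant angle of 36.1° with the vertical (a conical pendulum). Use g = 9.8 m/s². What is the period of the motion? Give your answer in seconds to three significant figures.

r = L sinθ = 0.6658 m. From T sinθ = mω²r and T cosθ = mg: tanθ = ω²r/g, so ω² = g tanθ / r = g/(L cosθ).
ω = √(g/(L cosθ)) = √(9.8/(1.13 × 0.8080)) = √10.73 = 3.276 rad/s.
Period = 2π/ω = 1.918 s.

1.92 s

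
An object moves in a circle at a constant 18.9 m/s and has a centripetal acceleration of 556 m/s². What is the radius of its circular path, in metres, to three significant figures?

a_c = v²/r ⇒ r = v²/a_c = (18.9)²/556 = 357.2/556 = 0.6425 m.

0.642 m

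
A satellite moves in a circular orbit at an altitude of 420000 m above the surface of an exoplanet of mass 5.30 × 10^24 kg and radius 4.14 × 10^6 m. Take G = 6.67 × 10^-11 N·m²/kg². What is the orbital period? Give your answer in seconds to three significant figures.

r = R + h = 4.14 × 10^6 + 420000 = 4.560 × 10^6 m. Gravity provides the centripetal force: G M m / r² = m v² / r ⇒ v = √(GM/r) = 8805 m/s.
T = 2πr/v = 2π × 4.560 × 10^6 / 8805 = 3254 s.

3250 s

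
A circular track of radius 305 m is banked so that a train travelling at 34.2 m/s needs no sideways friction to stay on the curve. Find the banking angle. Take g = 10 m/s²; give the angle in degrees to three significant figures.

For a frictionless banked turn: horizontally N sinθ = mv²/r and vertically N cosθ = mg.
Dividing: tanθ = v²/(r g) = (34.2)²/(305 × 10.0) = 1170/3050 = 0.3835.
θ = arctan(0.3835) = 20.98°.

21.0°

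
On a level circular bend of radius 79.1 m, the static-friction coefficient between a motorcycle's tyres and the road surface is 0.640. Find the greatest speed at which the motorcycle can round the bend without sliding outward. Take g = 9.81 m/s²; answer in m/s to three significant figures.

22.3 m/s

On a flat curve, static friction is the only horizontal force, so it must supply the full centripetal force: μ_s m g = m v²/r.
Mass cancels: v_max = √(μ_s g r) = √(0.640 × 9.81 × 79.1) = √496.6 = 22.29 m/s.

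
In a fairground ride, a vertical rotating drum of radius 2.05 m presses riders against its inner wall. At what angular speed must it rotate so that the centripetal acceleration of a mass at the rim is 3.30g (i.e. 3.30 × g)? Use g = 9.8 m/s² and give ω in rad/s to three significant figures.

Centripetal acceleration a_c = ω²r. Setting ω²r = 3.30g:
ω = √(3.30g / r) = √(3.30 × 9.8 / 2.05) = √15.78 = 3.972 rad/s.

3.97 rad/s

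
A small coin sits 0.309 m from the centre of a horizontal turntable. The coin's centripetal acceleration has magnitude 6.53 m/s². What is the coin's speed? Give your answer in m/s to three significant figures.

a_c = v²/r ⇒ v = √(a_c · r) = √(6.53 × 0.309) = √2.018 = 1.420 m/s.

1.42 m/s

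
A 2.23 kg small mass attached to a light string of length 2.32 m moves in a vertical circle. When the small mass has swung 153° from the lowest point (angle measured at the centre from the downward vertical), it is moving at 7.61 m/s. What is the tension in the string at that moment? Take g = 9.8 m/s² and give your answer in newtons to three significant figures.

36.2 N

Take the radial direction toward the centre of the circle as positive. The component of the weight along the string toward the centre is −mg cos φ (φ measured from the bottom), so Newton's second law along the string gives T − mg cos φ = m v²/r.
cos 153° = -0.8910, so T = m(v²/r + g cos φ) = 2.23 × ((7.61)²/2.32 + 9.8 × -0.8910) = 2.23 × (24.96 + (-8.732)) = 2.23 × 16.23 = 36.19 N.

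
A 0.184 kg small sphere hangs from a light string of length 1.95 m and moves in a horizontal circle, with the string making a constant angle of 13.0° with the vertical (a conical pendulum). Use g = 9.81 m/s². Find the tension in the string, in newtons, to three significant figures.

Vertically the bob has no acceleration, so T cosθ = mg.
T = mg/cosθ = 0.184 × 9.81 / cos 13.0° = 1.805/0.9744 = 1.853 N.

1.85 N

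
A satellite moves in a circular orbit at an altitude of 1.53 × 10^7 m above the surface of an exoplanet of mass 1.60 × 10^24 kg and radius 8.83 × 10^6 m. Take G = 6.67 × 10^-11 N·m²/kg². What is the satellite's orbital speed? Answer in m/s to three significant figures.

2100 m/s

Orbital radius r = R + h = 8.83 × 10^6 + 1.53 × 10^7 = 2.413 × 10^7 m.
Gravity supplies the centripetal force: G M m / r² = m v² / r, so v = √(GM/r).
v = √(6.67 × 10^-11 × 1.60 × 10^24 / 2.413 × 10^7) = √(4.423 × 10^6) = 2103 m/s.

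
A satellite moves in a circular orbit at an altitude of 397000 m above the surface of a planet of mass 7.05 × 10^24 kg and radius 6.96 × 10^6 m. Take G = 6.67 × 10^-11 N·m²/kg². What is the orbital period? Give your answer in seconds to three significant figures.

r = R + h = 6.96 × 10^6 + 397000 = 7.357 × 10^6 m. Gravity provides the centripetal force: G M m / r² = m v² / r ⇒ v = √(GM/r) = 7995 m/s.
T = 2πr/v = 2π × 7.357 × 10^6 / 7995 = 5782 s.

5780 s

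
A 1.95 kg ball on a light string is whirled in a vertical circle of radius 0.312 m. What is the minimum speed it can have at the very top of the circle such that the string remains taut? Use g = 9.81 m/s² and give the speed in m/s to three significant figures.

1.75 m/s

At the top, both weight mg and T point toward the centre: T + mg = mv²/r.
At minimum speed T → 0, so mg = mv_min²/r ⇒ v_min = √(g r) = √(9.81 × 0.312) = 1.749 m/s.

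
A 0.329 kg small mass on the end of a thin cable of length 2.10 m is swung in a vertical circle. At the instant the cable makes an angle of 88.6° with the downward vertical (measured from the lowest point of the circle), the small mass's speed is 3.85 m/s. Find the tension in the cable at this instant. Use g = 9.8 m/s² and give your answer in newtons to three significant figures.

Take the radial direction toward the centre of the circle as positive. The component of the weight along the string toward the centre is −mg cos φ (φ measured from the bottom), so Newton's second law along the string gives T − mg cos φ = m v²/r.
cos 88.6° = 0.02443, so T = m(v²/r + g cos φ) = 0.329 × ((3.85)²/2.10 + 9.8 × 0.02443) = 0.329 × (7.058 + (0.2394)) = 0.329 × 7.298 = 2.401 N.

2.40 N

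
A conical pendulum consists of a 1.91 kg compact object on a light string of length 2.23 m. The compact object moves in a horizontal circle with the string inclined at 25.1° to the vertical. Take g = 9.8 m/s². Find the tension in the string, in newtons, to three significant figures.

20.7 N

Vertically the bob has no acceleration, so T cosθ = mg.
T = mg/cosθ = 1.91 × 9.8 / cos 25.1° = 18.72/0.9056 = 20.67 N.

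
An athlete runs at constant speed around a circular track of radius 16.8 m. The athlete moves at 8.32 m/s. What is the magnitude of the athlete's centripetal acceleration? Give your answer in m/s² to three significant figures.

4.12 m/s²

a_c = v²/r = (8.320)²/16.8 = 69.22/16.8 = 4.120 m/s².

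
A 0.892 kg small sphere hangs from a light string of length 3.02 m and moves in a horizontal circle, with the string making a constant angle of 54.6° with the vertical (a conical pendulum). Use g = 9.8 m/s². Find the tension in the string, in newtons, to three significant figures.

Vertically the bob has no acceleration, so T cosθ = mg.
T = mg/cosθ = 0.892 × 9.8 / cos 54.6° = 8.742/0.5793 = 15.09 N.

15.1 N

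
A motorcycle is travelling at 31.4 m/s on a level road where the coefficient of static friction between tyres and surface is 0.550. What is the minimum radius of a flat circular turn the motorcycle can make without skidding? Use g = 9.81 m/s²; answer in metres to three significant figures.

183 m

At the limit, μ_s m g = m v²/r, so r_min = v²/(μ_s g) = (31.4)²/(0.550 × 9.81) = 986.0/5.396 = 182.7 m.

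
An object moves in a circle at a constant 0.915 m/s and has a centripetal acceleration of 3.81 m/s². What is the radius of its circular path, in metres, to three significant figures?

a_c = v²/r ⇒ r = v²/a_c = (0.915)²/3.81 = 0.8372/3.81 = 0.2197 m.

0.220 m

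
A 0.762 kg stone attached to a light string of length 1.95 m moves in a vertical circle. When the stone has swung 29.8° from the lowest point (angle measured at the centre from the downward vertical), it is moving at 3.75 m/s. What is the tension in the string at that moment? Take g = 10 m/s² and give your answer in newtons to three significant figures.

Take the radial direction toward the centre of the circle as positive. The component of the weight along the string toward the centre is −mg cos φ (φ measured from the bottom), so Newton's second law along the string gives T − mg cos φ = m v²/r.
cos 29.8° = 0.8678, so T = m(v²/r + g cos φ) = 0.762 × ((3.75)²/1.95 + 10.0 × 0.8678) = 0.762 × (7.212 + (8.678)) = 0.762 × 15.89 = 12.11 N.

12.1 N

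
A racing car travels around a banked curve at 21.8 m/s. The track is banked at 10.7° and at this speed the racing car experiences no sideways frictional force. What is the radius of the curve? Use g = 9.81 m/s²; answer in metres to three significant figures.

256 m

Frictionless banking: tanθ = v²/(rg), so r = v²/(g tanθ).
r = (21.8)²/(9.81 × tan 10.7°) = 475.2/(9.81 × 0.1890) = 475.2/1.854 = 256.4 m.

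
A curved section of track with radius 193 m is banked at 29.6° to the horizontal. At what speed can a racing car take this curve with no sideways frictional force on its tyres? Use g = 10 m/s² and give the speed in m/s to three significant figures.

On a frictionless banked curve, N sinθ = mv²/r and N cosθ = mg, so tanθ = v²/(rg).
v = √(r g tanθ) = √(193 × 10.0 × tan 29.6°) = √(193 × 10.0 × 0.5681) = √1096 = 33.11 m/s.

33.1 m/s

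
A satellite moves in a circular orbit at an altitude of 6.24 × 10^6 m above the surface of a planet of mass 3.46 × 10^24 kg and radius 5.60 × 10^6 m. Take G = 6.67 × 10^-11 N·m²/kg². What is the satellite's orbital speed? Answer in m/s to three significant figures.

Orbital radius r = R + h = 5.60 × 10^6 + 6.24 × 10^6 = 1.184 × 10^7 m.
Gravity supplies the centripetal force: G M m / r² = m v² / r, so v = √(GM/r).
v = √(6.67 × 10^-11 × 3.46 × 10^24 / 1.184 × 10^7) = √(1.949 × 10^7) = 4415 m/s.

4410 m/s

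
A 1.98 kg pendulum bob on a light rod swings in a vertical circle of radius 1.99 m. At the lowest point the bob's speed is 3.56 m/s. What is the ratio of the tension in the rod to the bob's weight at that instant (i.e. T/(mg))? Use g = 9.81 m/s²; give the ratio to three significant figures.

1.65

At the bottom, T − mg = mv²/r, so T = m(v²/r + g) and T/(mg) = v²/(rg) + 1 = (3.56)²/(1.99 × 9.81) + 1 = 0.6492 + 1 = 1.649.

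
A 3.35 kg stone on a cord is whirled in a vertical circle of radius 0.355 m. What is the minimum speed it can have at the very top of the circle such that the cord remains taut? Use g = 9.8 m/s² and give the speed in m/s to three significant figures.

At the top, both weight mg and T point toward the centre: T + mg = mv²/r.
At minimum speed T → 0, so mg = mv_min²/r ⇒ v_min = √(g r) = √(9.8 × 0.355) = 1.865 m/s.

1.87 m/s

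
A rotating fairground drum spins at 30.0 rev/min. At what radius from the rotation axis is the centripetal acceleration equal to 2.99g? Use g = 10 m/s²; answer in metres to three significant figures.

3.03 m

ω = 30.0 rev/min × 2π/60 = 3.142 rad/s.
a_c = ω²r = 2.99g ⇒ r = 2.99 × 10.0 / (3.142)² = 29.90/9.870 = 3.030 m.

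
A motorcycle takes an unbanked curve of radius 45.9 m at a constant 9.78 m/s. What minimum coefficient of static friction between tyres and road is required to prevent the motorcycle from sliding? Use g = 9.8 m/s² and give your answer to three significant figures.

0.213

Friction provides the centripetal force: μ_s m g = m v²/r, so μ_s = v²/(g r) = (9.780)²/(9.8 × 45.9) = 95.65/449.8 = 0.2126.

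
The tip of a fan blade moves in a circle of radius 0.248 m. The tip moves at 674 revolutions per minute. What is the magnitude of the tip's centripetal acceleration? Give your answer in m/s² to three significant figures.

1240 m/s²

ω = 674 rev/min × 2π/60 = 70.58 rad/s, so v = ωr = 70.58 × 0.248 = 17.50 m/s.
a_c = v²/r = (17.50)²/0.248 = 306.4/0.248 = 1235 m/s².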